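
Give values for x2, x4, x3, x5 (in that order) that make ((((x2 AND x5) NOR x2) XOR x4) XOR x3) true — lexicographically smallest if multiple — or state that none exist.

x2=0, x4=0, x3=0, x5=0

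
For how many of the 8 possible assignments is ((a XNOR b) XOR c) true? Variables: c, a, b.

Satisfying assignments: (0,0,0), (0,1,1), (1,0,1), (1,1,0)
Count: 4 out of 8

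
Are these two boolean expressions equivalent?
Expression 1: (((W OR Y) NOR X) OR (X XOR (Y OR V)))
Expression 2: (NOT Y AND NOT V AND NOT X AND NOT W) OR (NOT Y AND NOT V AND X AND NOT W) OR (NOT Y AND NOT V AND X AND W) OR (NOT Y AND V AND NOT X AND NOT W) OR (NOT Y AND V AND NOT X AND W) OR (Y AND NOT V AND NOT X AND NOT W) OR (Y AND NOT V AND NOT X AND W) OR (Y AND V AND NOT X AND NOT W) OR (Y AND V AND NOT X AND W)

Yes, they are equivalent — the two output columns agree on all 16 assignments:
Y | V | X | W | Expression 1 | Expression 2
-------------------------------------------
0 | 0 | 0 | 0 | 1 | 1
0 | 0 | 0 | 1 | 0 | 0
0 | 0 | 1 | 0 | 1 | 1
0 | 0 | 1 | 1 | 1 | 1
0 | 1 | 0 | 0 | 1 | 1
0 | 1 | 0 | 1 | 1 | 1
0 | 1 | 1 | 0 | 0 | 0
0 | 1 | 1 | 1 | 0 | 0
1 | 0 | 0 | 0 | 1 | 1
1 | 0 | 0 | 1 | 1 | 1
1 | 0 | 1 | 0 | 0 | 0
1 | 0 | 1 | 1 | 0 | 0
1 | 1 | 0 | 0 | 1 | 1
1 | 1 | 0 | 1 | 1 | 1
1 | 1 | 1 | 0 | 0 | 0
1 | 1 | 1 | 1 | 0 | 0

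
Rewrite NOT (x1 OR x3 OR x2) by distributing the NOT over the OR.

NOT x1 AND NOT x3 AND NOT x2
De Morgan's: NOT(OR of terms) = AND of negations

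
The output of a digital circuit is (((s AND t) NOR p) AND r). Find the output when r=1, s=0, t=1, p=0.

Substituting: (((0 AND 1) NOR 0) AND 1)
= 1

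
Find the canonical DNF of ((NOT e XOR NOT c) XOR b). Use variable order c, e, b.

(NOT c AND NOT e AND b) OR (NOT c AND e AND NOT b) OR (c AND NOT e AND NOT b) OR (c AND e AND b)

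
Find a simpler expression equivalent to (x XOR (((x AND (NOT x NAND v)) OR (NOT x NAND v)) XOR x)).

By XOR self-cancellation ((E XOR v) XOR v = E) then absorption (E OR (E AND v) = E):
= (NOT x NAND v)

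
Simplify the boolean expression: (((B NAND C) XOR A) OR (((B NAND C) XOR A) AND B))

By absorption (E OR (E AND v) = E):
= ((B NAND C) XOR A)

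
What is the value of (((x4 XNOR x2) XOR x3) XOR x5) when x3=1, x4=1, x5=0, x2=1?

Substituting: (((1 XNOR 1) XOR 1) XOR 0)
= 0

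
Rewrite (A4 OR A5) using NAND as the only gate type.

((A4 NAND A4) NAND (A5 NAND A5))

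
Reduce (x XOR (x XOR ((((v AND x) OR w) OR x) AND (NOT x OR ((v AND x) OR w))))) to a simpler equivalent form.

By XOR self-cancellation ((E XOR v) XOR v = E) then distribution ((E OR v) AND (E OR NOT v) = E):
= ((v AND x) OR w)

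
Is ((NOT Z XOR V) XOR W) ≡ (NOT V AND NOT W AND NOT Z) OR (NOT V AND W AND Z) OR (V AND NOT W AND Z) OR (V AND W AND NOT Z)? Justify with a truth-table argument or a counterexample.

Yes, they are equivalent — the two output columns agree on all 8 assignments:
V | W | Z | Expression 1 | Expression 2
---------------------------------------
0 | 0 | 0 | 1 | 1
0 | 0 | 1 | 0 | 0
0 | 1 | 0 | 0 | 0
0 | 1 | 1 | 1 | 1
1 | 0 | 0 | 0 | 0
1 | 0 | 1 | 1 | 1
1 | 1 | 0 | 1 | 1
1 | 1 | 1 | 0 | 0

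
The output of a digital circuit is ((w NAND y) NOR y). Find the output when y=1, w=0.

Substituting: ((0 NAND 1) NOR 1)
= 0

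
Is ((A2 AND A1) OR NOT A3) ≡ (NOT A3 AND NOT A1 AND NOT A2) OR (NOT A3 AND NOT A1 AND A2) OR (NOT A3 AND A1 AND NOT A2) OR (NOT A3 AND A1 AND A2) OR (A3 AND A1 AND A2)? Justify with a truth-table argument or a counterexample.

Yes, they are equivalent — the two output columns agree on all 8 assignments:
A3 | A1 | A2 | Expression 1 | Expression 2
------------------------------------------
0 | 0 | 0 | 1 | 1
0 | 0 | 1 | 1 | 1
0 | 1 | 0 | 1 | 1
0 | 1 | 1 | 1 | 1
1 | 0 | 0 | 0 | 0
1 | 0 | 1 | 0 | 0
1 | 1 | 0 | 0 | 0
1 | 1 | 1 | 1 | 1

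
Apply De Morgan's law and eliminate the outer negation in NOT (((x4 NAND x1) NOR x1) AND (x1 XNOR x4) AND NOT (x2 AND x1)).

NOT ((x4 NAND x1) NOR x1) OR NOT (x1 XNOR x4) OR (x2 AND x1)
De Morgan's: NOT(AND of terms) = OR of negations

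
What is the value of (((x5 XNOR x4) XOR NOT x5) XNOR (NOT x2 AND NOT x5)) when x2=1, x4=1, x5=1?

Substituting: (((1 XNOR 1) XOR NOT 1) XNOR (NOT 1 AND NOT 1))
= 0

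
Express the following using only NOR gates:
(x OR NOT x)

((x NOR (x NOR x)) NOR (x NOR (x NOR x)))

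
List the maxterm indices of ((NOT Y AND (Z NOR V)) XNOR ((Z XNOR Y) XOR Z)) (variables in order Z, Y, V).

ΠM(1, 4, 5) = (Z OR Y OR NOT V) AND (NOT Z OR Y OR V) AND (NOT Z OR Y OR NOT V)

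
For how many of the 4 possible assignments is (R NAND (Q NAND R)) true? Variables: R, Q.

Satisfying assignments: (0,0), (0,1), (1,1)
Count: 3 out of 4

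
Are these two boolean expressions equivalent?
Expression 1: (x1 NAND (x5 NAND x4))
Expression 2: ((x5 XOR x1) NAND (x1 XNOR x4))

No. Counterexample: with x5=0, x4=0, x1=1, Expression 1 = 0 but Expression 2 = 1.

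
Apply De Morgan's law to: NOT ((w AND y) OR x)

NOT (w AND y) AND NOT x
De Morgan's: NOT(OR of terms) = AND of negations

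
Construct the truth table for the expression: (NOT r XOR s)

r | s | Output
--------------
0 | 0 | 1
0 | 1 | 0
1 | 0 | 0
1 | 1 | 1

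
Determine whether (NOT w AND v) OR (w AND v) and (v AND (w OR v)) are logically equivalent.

Yes, they are equivalent — the two output columns agree on all 4 assignments:
w | v | Expression 1 | Expression 2
-----------------------------------
0 | 0 | 0 | 0
0 | 1 | 1 | 1
1 | 0 | 0 | 0
1 | 1 | 1 | 1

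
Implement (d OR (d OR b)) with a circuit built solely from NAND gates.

((d NAND d) NAND (((d NAND d) NAND (b NAND b)) NAND ((d NAND d) NAND (b NAND b))))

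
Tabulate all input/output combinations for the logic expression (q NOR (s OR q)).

q | s | Output
--------------
0 | 0 | 1
0 | 1 | 0
1 | 0 | 0
1 | 1 | 0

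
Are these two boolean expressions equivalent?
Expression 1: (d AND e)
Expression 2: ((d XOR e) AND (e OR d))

No. Counterexample: with d=0, e=1, Expression 1 = 0 but Expression 2 = 1.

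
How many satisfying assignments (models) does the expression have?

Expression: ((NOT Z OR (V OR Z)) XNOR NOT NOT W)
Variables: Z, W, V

Satisfying assignments: (0,1,0), (0,1,1), (1,1,0), (1,1,1)
Count: 4 out of 8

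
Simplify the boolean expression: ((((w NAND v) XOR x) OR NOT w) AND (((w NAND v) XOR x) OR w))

By distribution ((E OR v) AND (E OR NOT v) = E):
= ((w NAND v) XOR x)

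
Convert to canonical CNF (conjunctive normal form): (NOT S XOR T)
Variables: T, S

(T OR NOT S) AND (NOT T OR S)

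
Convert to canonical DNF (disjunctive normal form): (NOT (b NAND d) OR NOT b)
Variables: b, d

(NOT b AND NOT d) OR (NOT b AND d) OR (b AND d)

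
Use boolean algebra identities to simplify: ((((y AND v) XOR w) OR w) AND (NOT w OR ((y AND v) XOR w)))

By distribution ((E OR v) AND (E OR NOT v) = E):
= ((y AND v) XOR w)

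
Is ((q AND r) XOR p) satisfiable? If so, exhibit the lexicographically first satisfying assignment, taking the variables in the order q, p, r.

q=0, p=1, r=0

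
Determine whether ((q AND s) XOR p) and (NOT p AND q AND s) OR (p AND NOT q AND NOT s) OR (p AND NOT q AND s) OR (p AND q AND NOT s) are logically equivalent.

Yes, they are equivalent — the two output columns agree on all 8 assignments:
p | q | s | Expression 1 | Expression 2
---------------------------------------
0 | 0 | 0 | 0 | 0
0 | 0 | 1 | 0 | 0
0 | 1 | 0 | 0 | 0
0 | 1 | 1 | 1 | 1
1 | 0 | 0 | 1 | 1
1 | 0 | 1 | 1 | 1
1 | 1 | 0 | 1 | 1
1 | 1 | 1 | 0 | 0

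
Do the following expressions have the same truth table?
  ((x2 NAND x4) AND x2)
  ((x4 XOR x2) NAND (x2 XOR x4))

No. Counterexample: with x4=0, x2=0, Expression 1 = 0 but Expression 2 = 1.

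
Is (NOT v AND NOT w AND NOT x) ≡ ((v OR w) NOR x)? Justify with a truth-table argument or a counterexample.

Yes, they are equivalent — the two output columns agree on all 8 assignments:
v | w | x | Expression 1 | Expression 2
---------------------------------------
0 | 0 | 0 | 1 | 1
0 | 0 | 1 | 0 | 0
0 | 1 | 0 | 0 | 0
0 | 1 | 1 | 0 | 0
1 | 0 | 0 | 0 | 0
1 | 0 | 1 | 0 | 0
1 | 1 | 0 | 0 | 0
1 | 1 | 1 | 0 | 0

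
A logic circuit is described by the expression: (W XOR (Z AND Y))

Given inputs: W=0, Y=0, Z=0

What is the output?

Substituting: (0 XOR (0 AND 0))
= 0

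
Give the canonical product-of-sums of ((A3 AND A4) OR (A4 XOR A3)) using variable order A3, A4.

ΠM(0) = (A3 OR A4)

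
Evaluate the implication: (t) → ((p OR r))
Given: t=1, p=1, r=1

Antecedent (t) = 1; consequent ((p OR r)) = 1.
1 → 1 = 1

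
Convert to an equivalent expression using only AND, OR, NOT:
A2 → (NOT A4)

NOT A2 OR (NOT A4)
(Implication elimination: A → B = NOT A OR B)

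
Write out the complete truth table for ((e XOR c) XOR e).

e | c | Output
--------------
0 | 0 | 0
0 | 1 | 1
1 | 0 | 0
1 | 1 | 1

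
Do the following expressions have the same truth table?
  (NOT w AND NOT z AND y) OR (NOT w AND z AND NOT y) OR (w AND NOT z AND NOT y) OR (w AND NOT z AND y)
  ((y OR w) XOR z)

Yes, they are equivalent — the two output columns agree on all 8 assignments:
w | z | y | Expression 1 | Expression 2
---------------------------------------
0 | 0 | 0 | 0 | 0
0 | 0 | 1 | 1 | 1
0 | 1 | 0 | 1 | 1
0 | 1 | 1 | 0 | 0
1 | 0 | 0 | 1 | 1
1 | 0 | 1 | 1 | 1
1 | 1 | 0 | 0 | 0
1 | 1 | 1 | 0 | 0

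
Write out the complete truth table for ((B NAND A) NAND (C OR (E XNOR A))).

C | B | E | A | Output
----------------------
0 | 0 | 0 | 0 | 0
0 | 0 | 0 | 1 | 1
0 | 0 | 1 | 0 | 1
0 | 0 | 1 | 1 | 0
0 | 1 | 0 | 0 | 0
0 | 1 | 0 | 1 | 1
0 | 1 | 1 | 0 | 1
0 | 1 | 1 | 1 | 1
1 | 0 | 0 | 0 | 0
1 | 0 | 0 | 1 | 0
1 | 0 | 1 | 0 | 0
1 | 0 | 1 | 1 | 0
1 | 1 | 0 | 0 | 0
1 | 1 | 0 | 1 | 1
1 | 1 | 1 | 0 | 0
1 | 1 | 1 | 1 | 1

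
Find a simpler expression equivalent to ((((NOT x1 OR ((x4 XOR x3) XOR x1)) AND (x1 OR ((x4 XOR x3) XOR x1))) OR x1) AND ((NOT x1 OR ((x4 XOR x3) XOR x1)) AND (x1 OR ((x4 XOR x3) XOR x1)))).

By absorption (E AND (E OR v) = E) then distribution ((E OR v) AND (E OR NOT v) = E):
= ((x4 XOR x3) XOR x1)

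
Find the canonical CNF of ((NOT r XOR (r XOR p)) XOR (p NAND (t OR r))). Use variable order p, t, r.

(p OR t OR r) AND (p OR t OR NOT r) AND (p OR NOT t OR r) AND (p OR NOT t OR NOT r) AND (NOT p OR t OR NOT r) AND (NOT p OR NOT t OR r) AND (NOT p OR NOT t OR NOT r)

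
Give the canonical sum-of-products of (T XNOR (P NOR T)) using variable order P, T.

Σm(2) = (P AND NOT T)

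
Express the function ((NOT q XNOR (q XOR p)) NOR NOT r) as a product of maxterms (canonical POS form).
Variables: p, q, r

ΠM(0, 2, 4, 5, 6, 7) = (p OR q OR r) AND (p OR NOT q OR r) AND (NOT p OR q OR r) AND (NOT p OR q OR NOT r) AND (NOT p OR NOT q OR r) AND (NOT p OR NOT q OR NOT r)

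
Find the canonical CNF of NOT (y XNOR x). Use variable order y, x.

(y OR x) AND (NOT y OR NOT x)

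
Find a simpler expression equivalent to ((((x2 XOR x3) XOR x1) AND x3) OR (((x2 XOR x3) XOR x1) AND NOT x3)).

By distribution ((E AND v) OR (E AND NOT v) = E):
= ((x2 XOR x3) XOR x1)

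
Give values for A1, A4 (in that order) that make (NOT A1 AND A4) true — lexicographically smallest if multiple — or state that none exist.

A1=0, A4=1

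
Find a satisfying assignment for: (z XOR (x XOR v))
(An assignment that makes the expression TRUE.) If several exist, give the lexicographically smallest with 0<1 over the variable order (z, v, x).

z=0, v=0, x=1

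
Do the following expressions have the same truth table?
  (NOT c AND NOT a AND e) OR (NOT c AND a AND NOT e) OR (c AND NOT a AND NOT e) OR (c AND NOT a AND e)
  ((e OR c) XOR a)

Yes, they are equivalent — the two output columns agree on all 8 assignments:
c | a | e | Expression 1 | Expression 2
---------------------------------------
0 | 0 | 0 | 0 | 0
0 | 0 | 1 | 1 | 1
0 | 1 | 0 | 1 | 1
0 | 1 | 1 | 0 | 0
1 | 0 | 0 | 1 | 1
1 | 0 | 1 | 1 | 1
1 | 1 | 0 | 0 | 0
1 | 1 | 1 | 0 | 0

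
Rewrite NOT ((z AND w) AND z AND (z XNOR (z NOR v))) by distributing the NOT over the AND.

NOT (z AND w) OR NOT z OR NOT (z XNOR (z NOR v))
De Morgan's: NOT(AND of terms) = OR of negations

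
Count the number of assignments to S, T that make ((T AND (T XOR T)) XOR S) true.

Satisfying assignments: (1,0), (1,1)
Count: 2 out of 4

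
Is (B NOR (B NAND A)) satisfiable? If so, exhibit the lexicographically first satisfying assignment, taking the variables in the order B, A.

UNSATISFIABLE - no assignment makes this expression true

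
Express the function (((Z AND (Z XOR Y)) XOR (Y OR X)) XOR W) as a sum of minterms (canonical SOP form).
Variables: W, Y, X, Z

Σm(1, 2, 4, 5, 6, 7, 8, 11) = (NOT W AND NOT Y AND NOT X AND Z) OR (NOT W AND NOT Y AND X AND NOT Z) OR (NOT W AND Y AND NOT X AND NOT Z) OR (NOT W AND Y AND NOT X AND Z) OR (NOT W AND Y AND X AND NOT Z) OR (NOT W AND Y AND X AND Z) OR (W AND NOT Y AND NOT X AND NOT Z) OR (W AND NOT Y AND X AND Z)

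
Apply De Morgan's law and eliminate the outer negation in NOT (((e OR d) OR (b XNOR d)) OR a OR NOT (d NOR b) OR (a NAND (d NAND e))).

NOT ((e OR d) OR (b XNOR d)) AND NOT a AND (d NOR b) AND NOT (a NAND (d NAND e))
De Morgan's: NOT(OR of terms) = AND of negations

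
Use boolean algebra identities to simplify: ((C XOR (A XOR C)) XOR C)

By XOR self-cancellation ((E XOR v) XOR v = E):
= (A XOR C)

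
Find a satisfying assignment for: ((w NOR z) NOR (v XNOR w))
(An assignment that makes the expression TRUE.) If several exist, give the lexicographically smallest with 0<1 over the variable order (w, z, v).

w=0, z=1, v=1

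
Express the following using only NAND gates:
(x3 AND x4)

((x3 NAND x4) NAND (x3 NAND x4))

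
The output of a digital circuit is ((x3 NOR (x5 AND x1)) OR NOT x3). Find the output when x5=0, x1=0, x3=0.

Substituting: ((0 NOR (0 AND 0)) OR NOT 0)
= 1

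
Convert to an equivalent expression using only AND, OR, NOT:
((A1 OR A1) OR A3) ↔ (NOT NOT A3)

(((A1 OR A1) OR A3) AND (NOT NOT A3)) OR (NOT ((A1 OR A1) OR A3) AND NOT A3)
(Biconditional = both true or both false)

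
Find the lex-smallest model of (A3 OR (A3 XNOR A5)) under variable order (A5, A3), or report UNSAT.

A5=0, A3=0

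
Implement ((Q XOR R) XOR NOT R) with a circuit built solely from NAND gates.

((((Q NAND (Q NAND R)) NAND (R NAND (Q NAND R))) NAND (((Q NAND (Q NAND R)) NAND (R NAND (Q NAND R))) NAND (R NAND R))) NAND ((R NAND R) NAND (((Q NAND (Q NAND R)) NAND (R NAND (Q NAND R))) NAND (R NAND R))))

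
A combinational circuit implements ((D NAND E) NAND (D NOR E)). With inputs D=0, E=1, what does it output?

Substituting: ((0 NAND 1) NAND (0 NOR 1))
= 1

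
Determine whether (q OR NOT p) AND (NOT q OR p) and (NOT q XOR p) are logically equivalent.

Yes, they are equivalent — the two output columns agree on all 4 assignments:
q | p | Expression 1 | Expression 2
-----------------------------------
0 | 0 | 1 | 1
0 | 1 | 0 | 0
1 | 0 | 0 | 0
1 | 1 | 1 | 1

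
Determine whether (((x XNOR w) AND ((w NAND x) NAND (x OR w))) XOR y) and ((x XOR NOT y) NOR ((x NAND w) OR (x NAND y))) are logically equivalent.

No. Counterexample: with w=0, x=0, y=0, Expression 1 = 1 but Expression 2 = 0.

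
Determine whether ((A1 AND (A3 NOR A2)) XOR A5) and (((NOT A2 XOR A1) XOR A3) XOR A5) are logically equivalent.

No. Counterexample: with A1=0, A3=0, A2=0, A5=0, Expression 1 = 0 but Expression 2 = 1.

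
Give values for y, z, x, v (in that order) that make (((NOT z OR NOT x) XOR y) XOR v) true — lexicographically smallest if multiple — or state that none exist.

y=0, z=0, x=0, v=0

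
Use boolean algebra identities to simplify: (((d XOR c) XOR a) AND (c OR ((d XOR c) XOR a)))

By absorption (E AND (E OR v) = E):
= ((d XOR c) XOR a)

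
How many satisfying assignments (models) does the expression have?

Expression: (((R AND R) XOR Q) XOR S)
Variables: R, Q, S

Satisfying assignments: (0,0,1), (0,1,0), (1,0,0), (1,1,1)
Count: 4 out of 8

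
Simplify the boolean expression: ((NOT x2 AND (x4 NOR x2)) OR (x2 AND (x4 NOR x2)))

By distribution ((E AND v) OR (E AND NOT v) = E):
= (x4 NOR x2)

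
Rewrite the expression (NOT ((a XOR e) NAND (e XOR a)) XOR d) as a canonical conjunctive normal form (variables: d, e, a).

(d OR e OR a) AND (d OR NOT e OR NOT a) AND (NOT d OR e OR NOT a) AND (NOT d OR NOT e OR a)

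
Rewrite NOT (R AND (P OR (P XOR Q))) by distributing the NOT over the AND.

NOT R OR NOT (P OR (P XOR Q))
De Morgan's: NOT(AND of terms) = OR of negations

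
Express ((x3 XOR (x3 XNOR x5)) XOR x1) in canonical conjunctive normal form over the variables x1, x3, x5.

(x1 OR x3 OR NOT x5) AND (x1 OR NOT x3 OR NOT x5) AND (NOT x1 OR x3 OR x5) AND (NOT x1 OR NOT x3 OR x5)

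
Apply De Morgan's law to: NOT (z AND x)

NOT z OR NOT x
De Morgan's: NOT(AND of terms) = OR of negations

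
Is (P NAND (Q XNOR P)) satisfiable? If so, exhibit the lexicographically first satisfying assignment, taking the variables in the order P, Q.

P=0, Q=0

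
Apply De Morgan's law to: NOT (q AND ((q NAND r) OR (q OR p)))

NOT q OR NOT ((q NAND r) OR (q OR p))
De Morgan's: NOT(AND of terms) = OR of negations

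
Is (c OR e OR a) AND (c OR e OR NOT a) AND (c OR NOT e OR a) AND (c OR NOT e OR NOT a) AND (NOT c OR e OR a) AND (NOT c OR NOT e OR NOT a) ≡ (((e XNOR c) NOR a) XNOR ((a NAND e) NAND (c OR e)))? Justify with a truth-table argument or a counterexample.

Yes, they are equivalent — the two output columns agree on all 8 assignments:
c | e | a | Expression 1 | Expression 2
---------------------------------------
0 | 0 | 0 | 0 | 0
0 | 0 | 1 | 0 | 0
0 | 1 | 0 | 0 | 0
0 | 1 | 1 | 0 | 0
1 | 0 | 0 | 0 | 0
1 | 0 | 1 | 1 | 1
1 | 1 | 0 | 1 | 1
1 | 1 | 1 | 0 | 0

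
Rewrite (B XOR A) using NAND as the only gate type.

((B NAND (B NAND A)) NAND (A NAND (B NAND A)))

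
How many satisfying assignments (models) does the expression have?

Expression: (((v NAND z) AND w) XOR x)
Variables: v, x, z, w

Satisfying assignments: (0,0,0,1), (0,0,1,1), (0,1,0,0), (0,1,1,0), (1,0,0,1), (1,1,0,0), (1,1,1,0), (1,1,1,1)
Count: 8 out of 16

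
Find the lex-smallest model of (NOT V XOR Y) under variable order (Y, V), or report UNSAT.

Y=0, V=0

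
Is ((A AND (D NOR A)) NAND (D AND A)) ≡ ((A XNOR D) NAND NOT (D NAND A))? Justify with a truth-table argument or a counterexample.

No. Counterexample: with A=1, D=1, Expression 1 = 1 but Expression 2 = 0.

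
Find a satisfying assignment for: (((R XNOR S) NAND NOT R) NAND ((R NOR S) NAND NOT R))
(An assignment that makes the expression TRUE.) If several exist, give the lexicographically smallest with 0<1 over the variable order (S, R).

S=0, R=0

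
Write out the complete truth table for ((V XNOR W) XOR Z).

W | V | Z | Output
------------------
0 | 0 | 0 | 1
0 | 0 | 1 | 0
0 | 1 | 0 | 0
0 | 1 | 1 | 1
1 | 0 | 0 | 0
1 | 0 | 1 | 1
1 | 1 | 0 | 1
1 | 1 | 1 | 0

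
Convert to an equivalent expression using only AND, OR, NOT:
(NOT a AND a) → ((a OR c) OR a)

NOT (NOT a AND a) OR ((a OR c) OR a)
(Implication elimination: A → B = NOT A OR B)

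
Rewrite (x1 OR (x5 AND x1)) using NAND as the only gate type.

((x1 NAND x1) NAND (((x5 NAND x1) NAND (x5 NAND x1)) NAND ((x5 NAND x1) NAND (x5 NAND x1))))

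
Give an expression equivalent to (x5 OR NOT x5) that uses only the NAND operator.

((x5 NAND x5) NAND ((x5 NAND x5) NAND (x5 NAND x5)))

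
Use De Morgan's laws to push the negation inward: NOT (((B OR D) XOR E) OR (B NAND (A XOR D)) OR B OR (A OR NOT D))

NOT ((B OR D) XOR E) AND NOT (B NAND (A XOR D)) AND NOT B AND NOT (A OR NOT D)
De Morgan's: NOT(OR of terms) = AND of negations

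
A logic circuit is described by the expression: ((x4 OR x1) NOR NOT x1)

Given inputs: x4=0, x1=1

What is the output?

Substituting: ((0 OR 1) NOR NOT 1)
= 0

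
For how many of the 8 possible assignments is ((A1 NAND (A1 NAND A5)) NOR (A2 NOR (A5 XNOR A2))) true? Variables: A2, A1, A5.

Satisfying assignments: (0,1,0), (1,1,0)
Count: 2 out of 8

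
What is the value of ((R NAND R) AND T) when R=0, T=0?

Substituting: ((0 NAND 0) AND 0)
= 0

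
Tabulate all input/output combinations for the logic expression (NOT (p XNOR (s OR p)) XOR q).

q | p | s | Output
------------------
0 | 0 | 0 | 0
0 | 0 | 1 | 1
0 | 1 | 0 | 0
0 | 1 | 1 | 0
1 | 0 | 0 | 1
1 | 0 | 1 | 0
1 | 1 | 0 | 1
1 | 1 | 1 | 1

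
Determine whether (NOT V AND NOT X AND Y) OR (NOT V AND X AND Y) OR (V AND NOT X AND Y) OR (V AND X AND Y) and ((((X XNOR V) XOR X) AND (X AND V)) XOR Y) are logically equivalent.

Yes, they are equivalent — the two output columns agree on all 8 assignments:
V | X | Y | Expression 1 | Expression 2
---------------------------------------
0 | 0 | 0 | 0 | 0
0 | 0 | 1 | 1 | 1
0 | 1 | 0 | 0 | 0
0 | 1 | 1 | 1 | 1
1 | 0 | 0 | 0 | 0
1 | 0 | 1 | 1 | 1
1 | 1 | 0 | 0 | 0
1 | 1 | 1 | 1 | 1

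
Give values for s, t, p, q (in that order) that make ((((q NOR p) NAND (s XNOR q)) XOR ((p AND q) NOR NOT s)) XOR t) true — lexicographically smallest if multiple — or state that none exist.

s=0, t=0, p=0, q=1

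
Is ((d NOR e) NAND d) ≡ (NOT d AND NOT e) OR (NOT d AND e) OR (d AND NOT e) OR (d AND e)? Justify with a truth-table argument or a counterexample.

Yes, they are equivalent — the two output columns agree on all 4 assignments:
d | e | Expression 1 | Expression 2
-----------------------------------
0 | 0 | 1 | 1
0 | 1 | 1 | 1
1 | 0 | 1 | 1
1 | 1 | 1 | 1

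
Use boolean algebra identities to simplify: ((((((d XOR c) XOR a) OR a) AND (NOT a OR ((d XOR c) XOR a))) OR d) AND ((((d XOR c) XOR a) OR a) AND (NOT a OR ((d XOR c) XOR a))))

By absorption (E AND (E OR v) = E) then distribution ((E OR v) AND (E OR NOT v) = E):
= ((d XOR c) XOR a)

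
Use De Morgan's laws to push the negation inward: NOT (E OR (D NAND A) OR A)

NOT E AND NOT (D NAND A) AND NOT A
De Morgan's: NOT(OR of terms) = AND of negations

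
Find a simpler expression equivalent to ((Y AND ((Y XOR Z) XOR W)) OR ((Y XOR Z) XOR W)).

By absorption (E OR (E AND v) = E):
= ((Y XOR Z) XOR W)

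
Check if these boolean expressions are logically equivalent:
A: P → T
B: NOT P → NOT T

No, Inverse is not equivalent to original (counterexample: P=0, T=1)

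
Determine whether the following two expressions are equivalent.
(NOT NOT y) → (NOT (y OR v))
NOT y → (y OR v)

No, Inverse is not equivalent to original (counterexample: v=0, y=0, w=0)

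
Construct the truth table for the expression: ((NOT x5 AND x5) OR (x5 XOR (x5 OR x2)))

x2 | x5 | Output
----------------
0 | 0 | 0
0 | 1 | 0
1 | 0 | 1
1 | 1 | 0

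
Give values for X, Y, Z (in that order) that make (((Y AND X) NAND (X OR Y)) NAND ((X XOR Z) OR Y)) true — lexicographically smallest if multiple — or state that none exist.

X=0, Y=0, Z=0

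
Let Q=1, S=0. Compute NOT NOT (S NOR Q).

Substituting: NOT NOT (0 NOR 1)
= 0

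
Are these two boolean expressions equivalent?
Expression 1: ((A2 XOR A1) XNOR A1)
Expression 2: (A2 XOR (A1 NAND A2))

No. Counterexample: with A1=1, A2=1, Expression 1 = 0 but Expression 2 = 1.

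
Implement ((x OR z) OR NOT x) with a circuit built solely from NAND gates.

((((x NAND x) NAND (z NAND z)) NAND ((x NAND x) NAND (z NAND z))) NAND ((x NAND x) NAND (x NAND x)))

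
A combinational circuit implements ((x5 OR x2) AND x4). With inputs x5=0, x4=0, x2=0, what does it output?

Substituting: ((0 OR 0) AND 0)
= 0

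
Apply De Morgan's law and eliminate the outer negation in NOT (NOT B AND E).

B OR NOT E
De Morgan's: NOT(AND of terms) = OR of negations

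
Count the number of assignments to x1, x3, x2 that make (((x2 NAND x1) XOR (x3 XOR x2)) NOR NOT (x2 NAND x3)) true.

Satisfying assignments: (0,0,1), (0,1,0), (1,1,0)
Count: 3 out of 8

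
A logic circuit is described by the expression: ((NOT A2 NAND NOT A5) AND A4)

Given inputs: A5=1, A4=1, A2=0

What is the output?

Substituting: ((NOT 0 NAND NOT 1) AND 1)
= 1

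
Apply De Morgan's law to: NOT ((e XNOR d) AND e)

NOT (e XNOR d) OR NOT e
De Morgan's: NOT(AND of terms) = OR of negations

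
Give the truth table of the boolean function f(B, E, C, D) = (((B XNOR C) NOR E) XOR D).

B | E | C | D | Output
----------------------
0 | 0 | 0 | 0 | 0
0 | 0 | 0 | 1 | 1
0 | 0 | 1 | 0 | 1
0 | 0 | 1 | 1 | 0
0 | 1 | 0 | 0 | 0
0 | 1 | 0 | 1 | 1
0 | 1 | 1 | 0 | 0
0 | 1 | 1 | 1 | 1
1 | 0 | 0 | 0 | 1
1 | 0 | 0 | 1 | 0
1 | 0 | 1 | 0 | 0
1 | 0 | 1 | 1 | 1
1 | 1 | 0 | 0 | 0
1 | 1 | 0 | 1 | 1
1 | 1 | 1 | 0 | 0
1 | 1 | 1 | 1 | 1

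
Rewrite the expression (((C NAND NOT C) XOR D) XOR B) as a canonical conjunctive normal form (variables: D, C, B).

(D OR C OR NOT B) AND (D OR NOT C OR NOT B) AND (NOT D OR C OR B) AND (NOT D OR NOT C OR B)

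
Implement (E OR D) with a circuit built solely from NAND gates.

((E NAND E) NAND (D NAND D))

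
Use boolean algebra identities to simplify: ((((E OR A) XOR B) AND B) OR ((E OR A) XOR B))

By absorption (E OR (E AND v) = E):
= ((E OR A) XOR B)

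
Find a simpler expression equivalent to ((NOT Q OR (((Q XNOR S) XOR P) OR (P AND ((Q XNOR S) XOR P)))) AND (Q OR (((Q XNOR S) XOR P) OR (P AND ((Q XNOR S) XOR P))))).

By distribution ((E OR v) AND (E OR NOT v) = E) then absorption (E OR (E AND v) = E):
= ((Q XNOR S) XOR P)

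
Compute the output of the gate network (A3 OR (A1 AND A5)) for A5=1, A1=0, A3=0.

Substituting: (0 OR (0 AND 1))
= 0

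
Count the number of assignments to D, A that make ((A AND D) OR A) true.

Satisfying assignments: (0,1), (1,1)
Count: 2 out of 4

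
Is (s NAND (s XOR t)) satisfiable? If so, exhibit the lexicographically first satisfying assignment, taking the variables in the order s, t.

s=0, t=0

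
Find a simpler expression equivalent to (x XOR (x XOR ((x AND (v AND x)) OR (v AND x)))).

By XOR self-cancellation ((E XOR v) XOR v = E) then absorption (E OR (E AND v) = E):
= (v AND x)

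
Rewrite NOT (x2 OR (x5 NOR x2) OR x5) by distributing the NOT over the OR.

NOT x2 AND NOT (x5 NOR x2) AND NOT x5
De Morgan's: NOT(OR of terms) = AND of negations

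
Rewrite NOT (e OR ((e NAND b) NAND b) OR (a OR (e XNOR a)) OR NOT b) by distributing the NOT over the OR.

NOT e AND NOT ((e NAND b) NAND b) AND NOT (a OR (e XNOR a)) AND b
De Morgan's: NOT(OR of terms) = AND of negations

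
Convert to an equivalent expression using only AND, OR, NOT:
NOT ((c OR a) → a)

(c OR a) AND NOT a
(Negated implication: NOT(A → B) = A AND NOT B)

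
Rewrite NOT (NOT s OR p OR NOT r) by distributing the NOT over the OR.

s AND NOT p AND r
De Morgan's: NOT(OR of terms) = AND of negations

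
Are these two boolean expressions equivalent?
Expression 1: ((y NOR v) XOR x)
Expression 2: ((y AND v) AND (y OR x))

No. Counterexample: with x=0, y=0, v=0, Expression 1 = 1 but Expression 2 = 0.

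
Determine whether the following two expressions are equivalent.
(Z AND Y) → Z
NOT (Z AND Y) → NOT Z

No, Inverse is not equivalent to original (counterexample: Z=1, Y=0, V=0)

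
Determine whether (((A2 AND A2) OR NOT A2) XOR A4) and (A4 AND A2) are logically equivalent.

No. Counterexample: with A2=0, A4=0, Expression 1 = 1 but Expression 2 = 0.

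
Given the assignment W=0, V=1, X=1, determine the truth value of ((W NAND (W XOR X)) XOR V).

Substituting: ((0 NAND (0 XOR 1)) XOR 1)
= 0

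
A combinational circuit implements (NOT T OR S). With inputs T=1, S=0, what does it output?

Substituting: (NOT 1 OR 0)
= 0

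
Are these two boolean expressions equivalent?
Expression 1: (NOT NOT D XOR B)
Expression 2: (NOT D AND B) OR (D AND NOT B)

Yes, they are equivalent — the two output columns agree on all 4 assignments:
D | B | Expression 1 | Expression 2
-----------------------------------
0 | 0 | 0 | 0
0 | 1 | 1 | 1
1 | 0 | 1 | 1
1 | 1 | 0 | 0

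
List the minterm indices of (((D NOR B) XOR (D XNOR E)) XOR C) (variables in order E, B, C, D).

Σm(2, 3, 4, 7, 8, 9, 13, 14) = (NOT E AND NOT B AND C AND NOT D) OR (NOT E AND NOT B AND C AND D) OR (NOT E AND B AND NOT C AND NOT D) OR (NOT E AND B AND C AND D) OR (E AND NOT B AND NOT C AND NOT D) OR (E AND NOT B AND NOT C AND D) OR (E AND B AND NOT C AND D) OR (E AND B AND C AND NOT D)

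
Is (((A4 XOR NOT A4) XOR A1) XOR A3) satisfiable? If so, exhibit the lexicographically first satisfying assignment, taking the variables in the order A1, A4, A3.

A1=0, A4=0, A3=0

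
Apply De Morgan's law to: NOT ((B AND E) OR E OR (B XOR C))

NOT (B AND E) AND NOT E AND NOT (B XOR C)
De Morgan's: NOT(OR of terms) = AND of negations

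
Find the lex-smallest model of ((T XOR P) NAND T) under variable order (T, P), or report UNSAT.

T=0, P=0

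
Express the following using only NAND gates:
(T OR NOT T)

((T NAND T) NAND ((T NAND T) NAND (T NAND T)))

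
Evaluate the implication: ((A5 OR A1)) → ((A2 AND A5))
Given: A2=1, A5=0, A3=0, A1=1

Antecedent ((A5 OR A1)) = 1; consequent ((A2 AND A5)) = 0.
1 → 0 = 0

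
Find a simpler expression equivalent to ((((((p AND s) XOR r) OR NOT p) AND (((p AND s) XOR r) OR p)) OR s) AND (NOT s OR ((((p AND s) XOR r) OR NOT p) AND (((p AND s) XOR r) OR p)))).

By distribution ((E OR v) AND (E OR NOT v) = E) then distribution ((E OR v) AND (E OR NOT v) = E):
= ((p AND s) XOR r)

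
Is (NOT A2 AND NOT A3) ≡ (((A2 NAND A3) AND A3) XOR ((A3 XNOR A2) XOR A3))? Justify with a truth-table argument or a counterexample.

Yes, they are equivalent — the two output columns agree on all 4 assignments:
A2 | A3 | Expression 1 | Expression 2
-------------------------------------
0 | 0 | 1 | 1
0 | 1 | 0 | 0
1 | 0 | 0 | 0
1 | 1 | 0 | 0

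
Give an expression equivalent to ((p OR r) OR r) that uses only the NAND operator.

((((p NAND p) NAND (r NAND r)) NAND ((p NAND p) NAND (r NAND r))) NAND (r NAND r))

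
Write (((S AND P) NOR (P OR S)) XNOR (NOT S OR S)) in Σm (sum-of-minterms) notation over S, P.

Σm(0) = (NOT S AND NOT P)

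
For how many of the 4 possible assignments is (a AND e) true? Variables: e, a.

Satisfying assignments: (1,1)
Count: 1 out of 4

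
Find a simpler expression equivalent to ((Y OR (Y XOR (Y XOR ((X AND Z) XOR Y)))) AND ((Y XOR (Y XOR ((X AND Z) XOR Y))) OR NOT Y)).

By distribution ((E OR v) AND (E OR NOT v) = E) then XOR self-cancellation ((E XOR v) XOR v = E):
= ((X AND Z) XOR Y)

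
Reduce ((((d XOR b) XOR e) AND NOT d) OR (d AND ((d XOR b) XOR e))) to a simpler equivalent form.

By distribution ((E AND v) OR (E AND NOT v) = E):
= ((d XOR b) XOR e)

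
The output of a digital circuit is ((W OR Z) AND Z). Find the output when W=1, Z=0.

Substituting: ((1 OR 0) AND 0)
= 0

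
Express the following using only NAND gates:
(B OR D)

((B NAND B) NAND (D NAND D))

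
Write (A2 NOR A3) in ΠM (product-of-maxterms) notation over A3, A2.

ΠM(1, 2, 3) = (A3 OR NOT A2) AND (NOT A3 OR A2) AND (NOT A3 OR NOT A2)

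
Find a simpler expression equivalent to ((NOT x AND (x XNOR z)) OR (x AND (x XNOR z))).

By distribution ((E AND v) OR (E AND NOT v) = E):
= (x XNOR z)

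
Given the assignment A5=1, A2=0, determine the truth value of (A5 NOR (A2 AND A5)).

Substituting: (1 NOR (0 AND 1))
= 0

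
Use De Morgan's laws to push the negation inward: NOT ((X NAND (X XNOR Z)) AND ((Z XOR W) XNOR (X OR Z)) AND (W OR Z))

NOT (X NAND (X XNOR Z)) OR NOT ((Z XOR W) XNOR (X OR Z)) OR NOT (W OR Z)
De Morgan's: NOT(AND of terms) = OR of negations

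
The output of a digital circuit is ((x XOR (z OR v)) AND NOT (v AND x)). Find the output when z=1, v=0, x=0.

Substituting: ((0 XOR (1 OR 0)) AND NOT (0 AND 0))
= 1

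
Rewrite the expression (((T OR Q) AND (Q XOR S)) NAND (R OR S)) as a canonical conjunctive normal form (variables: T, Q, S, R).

(T OR NOT Q OR S OR NOT R) AND (NOT T OR Q OR NOT S OR R) AND (NOT T OR Q OR NOT S OR NOT R) AND (NOT T OR NOT Q OR S OR NOT R)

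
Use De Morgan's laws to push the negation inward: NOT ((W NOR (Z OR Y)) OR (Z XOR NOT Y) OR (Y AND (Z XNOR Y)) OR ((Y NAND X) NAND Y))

NOT (W NOR (Z OR Y)) AND NOT (Z XOR NOT Y) AND NOT (Y AND (Z XNOR Y)) AND NOT ((Y NAND X) NAND Y)
De Morgan's: NOT(OR of terms) = AND of negations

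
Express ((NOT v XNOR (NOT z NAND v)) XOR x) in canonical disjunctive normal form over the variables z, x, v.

(NOT z AND NOT x AND NOT v) OR (NOT z AND NOT x AND v) OR (z AND NOT x AND NOT v) OR (z AND x AND v)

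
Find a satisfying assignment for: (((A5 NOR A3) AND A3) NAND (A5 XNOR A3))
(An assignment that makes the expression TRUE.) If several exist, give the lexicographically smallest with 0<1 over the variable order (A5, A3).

A5=0, A3=0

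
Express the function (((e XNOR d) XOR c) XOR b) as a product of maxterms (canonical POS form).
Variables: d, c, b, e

ΠM(1, 2, 4, 7, 8, 11, 13, 14) = (d OR c OR b OR NOT e) AND (d OR c OR NOT b OR e) AND (d OR NOT c OR b OR e) AND (d OR NOT c OR NOT b OR NOT e) AND (NOT d OR c OR b OR e) AND (NOT d OR c OR NOT b OR NOT e) AND (NOT d OR NOT c OR b OR NOT e) AND (NOT d OR NOT c OR NOT b OR e)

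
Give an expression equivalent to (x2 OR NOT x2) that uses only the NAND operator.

((x2 NAND x2) NAND ((x2 NAND x2) NAND (x2 NAND x2)))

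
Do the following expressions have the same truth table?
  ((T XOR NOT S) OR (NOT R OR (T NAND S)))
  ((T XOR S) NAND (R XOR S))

No. Counterexample: with T=0, S=1, R=0, Expression 1 = 1 but Expression 2 = 0.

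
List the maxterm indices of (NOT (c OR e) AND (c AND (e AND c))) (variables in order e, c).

ΠM(0, 1, 2, 3) = (e OR c) AND (e OR NOT c) AND (NOT e OR c) AND (NOT e OR NOT c)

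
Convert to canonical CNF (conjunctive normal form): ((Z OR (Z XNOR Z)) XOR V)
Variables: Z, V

(Z OR NOT V) AND (NOT Z OR NOT V)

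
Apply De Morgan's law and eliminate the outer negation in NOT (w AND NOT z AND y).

NOT w OR z OR NOT y
De Morgan's: NOT(AND of terms) = OR of negations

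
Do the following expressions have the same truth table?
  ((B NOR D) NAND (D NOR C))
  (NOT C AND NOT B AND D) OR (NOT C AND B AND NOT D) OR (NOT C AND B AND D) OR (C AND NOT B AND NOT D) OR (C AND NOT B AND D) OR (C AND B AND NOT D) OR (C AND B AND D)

Yes, they are equivalent — the two output columns agree on all 8 assignments:
C | B | D | Expression 1 | Expression 2
---------------------------------------
0 | 0 | 0 | 0 | 0
0 | 0 | 1 | 1 | 1
0 | 1 | 0 | 1 | 1
0 | 1 | 1 | 1 | 1
1 | 0 | 0 | 1 | 1
1 | 0 | 1 | 1 | 1
1 | 1 | 0 | 1 | 1
1 | 1 | 1 | 1 | 1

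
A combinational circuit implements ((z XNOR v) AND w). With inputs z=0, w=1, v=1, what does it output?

Substituting: ((0 XNOR 1) AND 1)
= 0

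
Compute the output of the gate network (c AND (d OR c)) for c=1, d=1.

Substituting: (1 AND (1 OR 1))
= 1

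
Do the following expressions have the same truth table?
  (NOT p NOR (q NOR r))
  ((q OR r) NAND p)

No. Counterexample: with q=0, p=0, r=0, Expression 1 = 0 but Expression 2 = 1.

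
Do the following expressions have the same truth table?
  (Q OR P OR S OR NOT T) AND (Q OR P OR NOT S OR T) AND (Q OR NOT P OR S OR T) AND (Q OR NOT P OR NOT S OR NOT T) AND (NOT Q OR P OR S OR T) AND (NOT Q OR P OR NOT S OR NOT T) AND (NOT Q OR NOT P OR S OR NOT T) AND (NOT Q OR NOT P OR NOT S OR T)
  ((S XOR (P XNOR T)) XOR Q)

Yes, they are equivalent — the two output columns agree on all 16 assignments:
Q | P | S | T | Expression 1 | Expression 2
-------------------------------------------
0 | 0 | 0 | 0 | 1 | 1
0 | 0 | 0 | 1 | 0 | 0
0 | 0 | 1 | 0 | 0 | 0
0 | 0 | 1 | 1 | 1 | 1
0 | 1 | 0 | 0 | 0 | 0
0 | 1 | 0 | 1 | 1 | 1
0 | 1 | 1 | 0 | 1 | 1
0 | 1 | 1 | 1 | 0 | 0
1 | 0 | 0 | 0 | 0 | 0
1 | 0 | 0 | 1 | 1 | 1
1 | 0 | 1 | 0 | 1 | 1
1 | 0 | 1 | 1 | 0 | 0
1 | 1 | 0 | 0 | 1 | 1
1 | 1 | 0 | 1 | 0 | 0
1 | 1 | 1 | 0 | 0 | 0
1 | 1 | 1 | 1 | 1 | 1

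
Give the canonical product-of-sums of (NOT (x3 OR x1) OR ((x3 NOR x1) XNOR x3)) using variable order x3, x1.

ΠM(2, 3) = (NOT x3 OR x1) AND (NOT x3 OR NOT x1)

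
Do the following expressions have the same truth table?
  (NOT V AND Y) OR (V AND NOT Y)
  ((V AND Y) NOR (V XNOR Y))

Yes, they are equivalent — the two output columns agree on all 4 assignments:
V | Y | Expression 1 | Expression 2
-----------------------------------
0 | 0 | 0 | 0
0 | 1 | 1 | 1
1 | 0 | 1 | 1
1 | 1 | 0 | 0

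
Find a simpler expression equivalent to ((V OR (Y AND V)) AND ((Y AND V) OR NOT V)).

By distribution ((E OR v) AND (E OR NOT v) = E):
= (Y AND V)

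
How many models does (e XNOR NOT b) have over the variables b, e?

Satisfying assignments: (0,1), (1,0)
Count: 2 out of 4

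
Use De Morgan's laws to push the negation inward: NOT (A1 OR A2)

NOT A1 AND NOT A2
De Morgan's: NOT(OR of terms) = AND of negations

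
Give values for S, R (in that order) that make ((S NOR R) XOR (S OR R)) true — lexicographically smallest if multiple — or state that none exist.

S=0, R=0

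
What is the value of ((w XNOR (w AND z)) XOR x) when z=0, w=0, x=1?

Substituting: ((0 XNOR (0 AND 0)) XOR 1)
= 0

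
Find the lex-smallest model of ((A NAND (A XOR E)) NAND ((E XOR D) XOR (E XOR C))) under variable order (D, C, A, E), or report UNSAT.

D=0, C=0, A=0, E=0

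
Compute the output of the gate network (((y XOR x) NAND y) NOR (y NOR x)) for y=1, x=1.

Substituting: (((1 XOR 1) NAND 1) NOR (1 NOR 1))
= 0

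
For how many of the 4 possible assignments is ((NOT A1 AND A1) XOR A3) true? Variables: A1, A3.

Satisfying assignments: (0,1), (1,1)
Count: 2 out of 4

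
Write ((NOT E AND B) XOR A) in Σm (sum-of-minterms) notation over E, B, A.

Σm(1, 2, 5, 7) = (NOT E AND NOT B AND A) OR (NOT E AND B AND NOT A) OR (E AND NOT B AND A) OR (E AND B AND A)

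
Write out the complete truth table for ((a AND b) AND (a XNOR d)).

d | b | a | Output
------------------
0 | 0 | 0 | 0
0 | 0 | 1 | 0
0 | 1 | 0 | 0
0 | 1 | 1 | 0
1 | 0 | 0 | 0
1 | 0 | 1 | 0
1 | 1 | 0 | 0
1 | 1 | 1 | 1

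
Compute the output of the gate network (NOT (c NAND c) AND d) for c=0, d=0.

Substituting: (NOT (0 NAND 0) AND 0)
= 0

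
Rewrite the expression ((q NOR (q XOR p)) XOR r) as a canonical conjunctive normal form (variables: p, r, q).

(p OR r OR NOT q) AND (p OR NOT r OR q) AND (NOT p OR r OR q) AND (NOT p OR r OR NOT q)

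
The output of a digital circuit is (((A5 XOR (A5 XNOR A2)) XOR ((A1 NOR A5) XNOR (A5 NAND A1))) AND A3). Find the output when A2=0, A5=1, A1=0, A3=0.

Substituting: (((1 XOR (1 XNOR 0)) XOR ((0 NOR 1) XNOR (1 NAND 0))) AND 0)
= 0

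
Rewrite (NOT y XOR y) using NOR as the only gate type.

(((((y NOR y) NOR y) NOR ((y NOR y) NOR y)) NOR (((y NOR y) NOR y) NOR ((y NOR y) NOR y))) NOR (((((y NOR y) NOR (y NOR y)) NOR (y NOR y)) NOR (((y NOR y) NOR (y NOR y)) NOR (y NOR y))) NOR ((((y NOR y) NOR (y NOR y)) NOR (y NOR y)) NOR (((y NOR y) NOR (y NOR y)) NOR (y NOR y)))))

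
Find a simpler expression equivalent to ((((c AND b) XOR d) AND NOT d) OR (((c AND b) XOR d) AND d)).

By distribution ((E AND v) OR (E AND NOT v) = E):
= ((c AND b) XOR d)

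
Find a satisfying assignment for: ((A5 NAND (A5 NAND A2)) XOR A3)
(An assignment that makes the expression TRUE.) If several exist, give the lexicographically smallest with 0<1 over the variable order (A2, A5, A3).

A2=0, A5=0, A3=0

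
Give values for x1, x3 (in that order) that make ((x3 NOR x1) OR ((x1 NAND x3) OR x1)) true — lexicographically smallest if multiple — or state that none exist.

x1=0, x3=0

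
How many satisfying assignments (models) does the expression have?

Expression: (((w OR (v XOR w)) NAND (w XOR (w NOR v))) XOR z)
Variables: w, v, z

Satisfying assignments: (0,0,0), (0,1,0), (1,0,1), (1,1,1)
Count: 4 out of 8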